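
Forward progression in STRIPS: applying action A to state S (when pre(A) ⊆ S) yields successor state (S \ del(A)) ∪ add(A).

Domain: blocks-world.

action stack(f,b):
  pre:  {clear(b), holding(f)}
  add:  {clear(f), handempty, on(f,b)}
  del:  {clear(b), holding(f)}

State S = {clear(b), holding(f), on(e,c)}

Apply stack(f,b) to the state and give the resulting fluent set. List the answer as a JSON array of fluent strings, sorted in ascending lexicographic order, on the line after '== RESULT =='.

Progress:
  pre ⊆ S: {clear(b), holding(f)} ⊆ S  — applicable
  S \ del = {on(e,c)}
  ∪ add   = {clear(f), handempty, on(e,c), on(f,b)}

== RESULT ==
["clear(f)", "handempty", "on(e,c)", "on(f,b)"]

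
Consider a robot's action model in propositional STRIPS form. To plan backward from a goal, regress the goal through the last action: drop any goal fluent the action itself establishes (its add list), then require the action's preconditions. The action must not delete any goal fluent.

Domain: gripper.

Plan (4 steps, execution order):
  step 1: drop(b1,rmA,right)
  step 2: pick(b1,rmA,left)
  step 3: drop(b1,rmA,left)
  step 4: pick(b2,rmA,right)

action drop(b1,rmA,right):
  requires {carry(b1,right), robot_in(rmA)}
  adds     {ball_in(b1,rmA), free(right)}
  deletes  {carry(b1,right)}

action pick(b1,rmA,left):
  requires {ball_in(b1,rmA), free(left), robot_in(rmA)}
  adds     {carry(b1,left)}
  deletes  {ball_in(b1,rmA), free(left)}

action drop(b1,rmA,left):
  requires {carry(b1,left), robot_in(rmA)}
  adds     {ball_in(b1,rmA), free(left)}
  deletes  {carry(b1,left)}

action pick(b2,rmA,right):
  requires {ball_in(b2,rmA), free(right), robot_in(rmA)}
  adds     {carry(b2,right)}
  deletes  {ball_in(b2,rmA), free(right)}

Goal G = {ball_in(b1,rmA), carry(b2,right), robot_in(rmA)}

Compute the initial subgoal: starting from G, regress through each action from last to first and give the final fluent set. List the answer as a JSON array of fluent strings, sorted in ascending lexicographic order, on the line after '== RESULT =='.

Work backward from the goal:
  through step 4 (pick(b2,rmA,right)): drop {carry(b2,right)}, keep {ball_in(b1,rmA), robot_in(rmA)}, require {ball_in(b2,rmA), free(right), robot_in(rmA)}
    → {ball_in(b1,rmA), ball_in(b2,rmA), free(right), robot_in(rmA)}
  through step 3 (drop(b1,rmA,left)): drop {ball_in(b1,rmA)}, keep {ball_in(b2,rmA), free(right), robot_in(rmA)}, require {carry(b1,left), robot_in(rmA)}
    → {ball_in(b2,rmA), carry(b1,left), free(right), robot_in(rmA)}
  through step 2 (pick(b1,rmA,left)): drop {carry(b1,left)}, keep {ball_in(b2,rmA), free(right), robot_in(rmA)}, require {ball_in(b1,rmA), free(left), robot_in(rmA)}
    → {ball_in(b1,rmA), ball_in(b2,rmA), free(left), free(right), robot_in(rmA)}
  through step 1 (drop(b1,rmA,right)): drop {ball_in(b1,rmA), free(right)}, keep {ball_in(b2,rmA), free(left), robot_in(rmA)}, require {carry(b1,right), robot_in(rmA)}
    → {ball_in(b2,rmA), carry(b1,right), free(left), robot_in(rmA)}

== RESULT ==
["ball_in(b2,rmA)", "carry(b1,right)", "free(left)", "robot_in(rmA)"]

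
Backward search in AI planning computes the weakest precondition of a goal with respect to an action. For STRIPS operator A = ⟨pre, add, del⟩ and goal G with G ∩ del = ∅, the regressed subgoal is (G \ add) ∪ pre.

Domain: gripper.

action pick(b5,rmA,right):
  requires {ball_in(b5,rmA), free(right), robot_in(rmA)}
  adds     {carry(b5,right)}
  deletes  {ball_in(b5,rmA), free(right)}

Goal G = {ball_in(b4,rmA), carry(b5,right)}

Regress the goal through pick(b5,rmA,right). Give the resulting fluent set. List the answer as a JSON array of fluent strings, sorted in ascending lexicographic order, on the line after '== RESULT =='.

Compute (G \ add) ∪ pre:
  G ∩ del = {}  (empty — regression defined)
  G \ add = {ball_in(b4,rmA), carry(b5,right)} \ {carry(b5,right)} = {ball_in(b4,rmA)}
  ∪ pre   = {ball_in(b4,rmA)} ∪ {ball_in(b5,rmA), free(right), robot_in(rmA)}
          = {ball_in(b4,rmA), ball_in(b5,rmA), free(right), robot_in(rmA)}

== RESULT ==
["ball_in(b4,rmA)", "ball_in(b5,rmA)", "free(right)", "robot_in(rmA)"]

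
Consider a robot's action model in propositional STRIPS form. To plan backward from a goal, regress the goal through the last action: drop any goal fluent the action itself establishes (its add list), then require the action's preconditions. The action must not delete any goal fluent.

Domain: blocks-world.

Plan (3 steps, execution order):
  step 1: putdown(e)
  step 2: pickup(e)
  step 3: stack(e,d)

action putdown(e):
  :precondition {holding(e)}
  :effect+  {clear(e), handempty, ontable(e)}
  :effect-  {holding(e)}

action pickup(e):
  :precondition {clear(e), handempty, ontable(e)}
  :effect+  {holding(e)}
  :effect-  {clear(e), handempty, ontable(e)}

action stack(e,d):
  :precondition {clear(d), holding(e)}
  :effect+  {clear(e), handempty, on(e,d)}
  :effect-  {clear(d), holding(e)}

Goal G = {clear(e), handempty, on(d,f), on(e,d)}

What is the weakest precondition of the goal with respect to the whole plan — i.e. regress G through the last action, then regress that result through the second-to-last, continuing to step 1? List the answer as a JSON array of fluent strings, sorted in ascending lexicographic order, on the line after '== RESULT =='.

Regress step by step:
  through step 3 (stack(e,d)): drop {clear(e), handempty, on(e,d)}, keep {on(d,f)}, require {clear(d), holding(e)}
    → {clear(d), holding(e), on(d,f)}
  through step 2 (pickup(e)): drop {holding(e)}, keep {clear(d), on(d,f)}, require {clear(e), handempty, ontable(e)}
    → {clear(d), clear(e), handempty, on(d,f), ontable(e)}
  through step 1 (putdown(e)): drop {clear(e), handempty, ontable(e)}, keep {clear(d), on(d,f)}, require {holding(e)}
    → {clear(d), holding(e), on(d,f)}

== RESULT ==
["clear(d)", "holding(e)", "on(d,f)"]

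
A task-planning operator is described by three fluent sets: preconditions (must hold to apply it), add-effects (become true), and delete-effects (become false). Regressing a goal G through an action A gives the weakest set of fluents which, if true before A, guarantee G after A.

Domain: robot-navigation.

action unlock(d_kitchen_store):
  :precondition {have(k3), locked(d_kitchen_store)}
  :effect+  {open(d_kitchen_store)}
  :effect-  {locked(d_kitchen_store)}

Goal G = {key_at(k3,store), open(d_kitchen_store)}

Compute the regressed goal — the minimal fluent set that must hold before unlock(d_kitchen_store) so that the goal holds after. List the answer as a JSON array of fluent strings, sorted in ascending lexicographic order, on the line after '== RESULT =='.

Compute (G \ add) ∪ pre:
  G ∩ del = {}  (empty — regression defined)
  G \ add = {key_at(k3,store), open(d_kitchen_store)} \ {open(d_kitchen_store)} = {key_at(k3,store)}
  ∪ pre   = {key_at(k3,store)} ∪ {have(k3), locked(d_kitchen_store)}
          = {have(k3), key_at(k3,store), locked(d_kitchen_store)}

== RESULT ==
["have(k3)", "key_at(k3,store)", "locked(d_kitchen_store)"]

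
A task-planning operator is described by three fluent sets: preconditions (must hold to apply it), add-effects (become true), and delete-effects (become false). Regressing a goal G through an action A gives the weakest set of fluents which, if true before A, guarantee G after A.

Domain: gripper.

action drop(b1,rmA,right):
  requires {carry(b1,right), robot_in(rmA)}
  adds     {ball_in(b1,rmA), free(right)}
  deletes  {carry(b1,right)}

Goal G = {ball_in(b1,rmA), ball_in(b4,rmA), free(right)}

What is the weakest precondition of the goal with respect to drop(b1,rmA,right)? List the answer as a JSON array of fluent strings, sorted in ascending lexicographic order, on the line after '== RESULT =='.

Compute (G \ add) ∪ pre:
  G ∩ del = {}  (empty — regression defined)
  G \ add = {ball_in(b1,rmA), ball_in(b4,rmA), free(right)} \ {ball_in(b1,rmA), free(right)} = {ball_in(b4,rmA)}
  ∪ pre   = {ball_in(b4,rmA)} ∪ {carry(b1,right), robot_in(rmA)}
          = {ball_in(b4,rmA), carry(b1,right), robot_in(rmA)}

== RESULT ==
["ball_in(b4,rmA)", "carry(b1,right)", "robot_in(rmA)"]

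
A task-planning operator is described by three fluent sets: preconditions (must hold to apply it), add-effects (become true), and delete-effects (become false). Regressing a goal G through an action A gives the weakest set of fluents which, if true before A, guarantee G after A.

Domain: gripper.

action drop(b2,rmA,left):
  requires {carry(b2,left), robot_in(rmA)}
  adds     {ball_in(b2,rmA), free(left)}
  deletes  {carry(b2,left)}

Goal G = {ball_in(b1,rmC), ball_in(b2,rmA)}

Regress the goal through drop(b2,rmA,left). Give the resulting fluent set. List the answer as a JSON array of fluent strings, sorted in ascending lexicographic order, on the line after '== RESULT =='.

Regress:
  G ∩ del = {}  (empty — regression defined)
  G \ add = {ball_in(b1,rmC), ball_in(b2,rmA)} \ {ball_in(b2,rmA), free(left)} = {ball_in(b1,rmC)}
  ∪ pre   = {ball_in(b1,rmC)} ∪ {carry(b2,left), robot_in(rmA)}
          = {ball_in(b1,rmC), carry(b2,left), robot_in(rmA)}

== RESULT ==
["ball_in(b1,rmC)", "carry(b2,left)", "robot_in(rmA)"]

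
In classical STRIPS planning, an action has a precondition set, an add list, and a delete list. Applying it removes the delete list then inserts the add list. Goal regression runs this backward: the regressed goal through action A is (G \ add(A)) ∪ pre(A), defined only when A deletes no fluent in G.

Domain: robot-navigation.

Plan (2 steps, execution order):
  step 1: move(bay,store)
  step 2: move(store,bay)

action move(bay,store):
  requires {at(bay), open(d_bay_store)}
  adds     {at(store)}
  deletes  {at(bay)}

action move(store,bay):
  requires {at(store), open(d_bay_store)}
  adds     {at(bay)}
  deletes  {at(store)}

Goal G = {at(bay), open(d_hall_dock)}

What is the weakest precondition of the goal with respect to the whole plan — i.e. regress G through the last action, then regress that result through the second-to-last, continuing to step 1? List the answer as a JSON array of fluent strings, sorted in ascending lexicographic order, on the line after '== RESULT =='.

Regress step by step:
  through step 2 (move(store,bay)): drop {at(bay)}, keep {open(d_hall_dock)}, require {at(store), open(d_bay_store)}
    → {at(store), open(d_bay_store), open(d_hall_dock)}
  through step 1 (move(bay,store)): drop {at(store)}, keep {open(d_bay_store), open(d_hall_dock)}, require {at(bay), open(d_bay_store)}
    → {at(bay), open(d_bay_store), open(d_hall_dock)}

== RESULT ==
["at(bay)", "open(d_bay_store)", "open(d_hall_dock)"]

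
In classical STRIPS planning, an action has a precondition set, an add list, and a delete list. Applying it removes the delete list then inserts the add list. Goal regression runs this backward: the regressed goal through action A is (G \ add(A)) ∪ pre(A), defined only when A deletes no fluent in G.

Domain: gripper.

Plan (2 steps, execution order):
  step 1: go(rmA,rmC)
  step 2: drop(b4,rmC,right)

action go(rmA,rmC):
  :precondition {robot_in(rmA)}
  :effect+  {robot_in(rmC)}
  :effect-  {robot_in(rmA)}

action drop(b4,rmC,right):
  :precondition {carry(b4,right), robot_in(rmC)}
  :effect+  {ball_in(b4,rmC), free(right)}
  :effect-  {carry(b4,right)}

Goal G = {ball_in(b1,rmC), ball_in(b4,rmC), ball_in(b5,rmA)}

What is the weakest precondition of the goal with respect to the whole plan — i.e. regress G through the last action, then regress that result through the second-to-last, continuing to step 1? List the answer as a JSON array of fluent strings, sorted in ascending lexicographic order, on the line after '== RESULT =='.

Regress step by step:
  through step 2 (drop(b4,rmC,right)): drop {ball_in(b4,rmC)}, keep {ball_in(b1,rmC), ball_in(b5,rmA)}, require {carry(b4,right), robot_in(rmC)}
    → {ball_in(b1,rmC), ball_in(b5,rmA), carry(b4,right), robot_in(rmC)}
  through step 1 (go(rmA,rmC)): drop {robot_in(rmC)}, keep {ball_in(b1,rmC), ball_in(b5,rmA), carry(b4,right)}, require {robot_in(rmA)}
    → {ball_in(b1,rmC), ball_in(b5,rmA), carry(b4,right), robot_in(rmA)}

== RESULT ==
["ball_in(b1,rmC)", "ball_in(b5,rmA)", "carry(b4,right)", "robot_in(rmA)"]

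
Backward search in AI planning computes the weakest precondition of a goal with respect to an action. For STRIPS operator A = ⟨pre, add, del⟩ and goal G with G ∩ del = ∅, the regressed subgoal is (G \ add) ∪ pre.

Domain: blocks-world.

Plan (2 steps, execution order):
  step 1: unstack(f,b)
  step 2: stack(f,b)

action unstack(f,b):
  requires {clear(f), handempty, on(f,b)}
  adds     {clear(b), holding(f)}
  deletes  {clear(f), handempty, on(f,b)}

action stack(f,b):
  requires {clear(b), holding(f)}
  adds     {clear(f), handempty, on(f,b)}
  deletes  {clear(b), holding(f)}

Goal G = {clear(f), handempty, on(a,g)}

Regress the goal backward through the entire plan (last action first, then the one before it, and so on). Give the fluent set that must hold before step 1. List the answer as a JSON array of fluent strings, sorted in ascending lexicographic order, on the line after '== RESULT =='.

Work backward from the goal:
  through step 2 (stack(f,b)): drop {clear(f), handempty}, keep {on(a,g)}, require {clear(b), holding(f)}
    → {clear(b), holding(f), on(a,g)}
  through step 1 (unstack(f,b)): drop {clear(b), holding(f)}, keep {on(a,g)}, require {clear(f), handempty, on(f,b)}
    → {clear(f), handempty, on(a,g), on(f,b)}

== RESULT ==
["clear(f)", "handempty", "on(a,g)", "on(f,b)"]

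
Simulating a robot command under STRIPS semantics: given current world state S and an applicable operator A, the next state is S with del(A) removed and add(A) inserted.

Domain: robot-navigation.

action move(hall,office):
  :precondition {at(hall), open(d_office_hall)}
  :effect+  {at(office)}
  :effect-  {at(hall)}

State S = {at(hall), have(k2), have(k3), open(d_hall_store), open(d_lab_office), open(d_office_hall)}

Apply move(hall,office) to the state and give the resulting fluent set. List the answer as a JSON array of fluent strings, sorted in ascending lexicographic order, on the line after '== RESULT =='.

Compute (S \ del) ∪ add:
  pre ⊆ S: {at(hall), open(d_office_hall)} ⊆ S  — applicable
  S \ del = {have(k2), have(k3), open(d_hall_store), open(d_lab_office), open(d_office_hall)}
  ∪ add   = {at(office), have(k2), have(k3), open(d_hall_store), open(d_lab_office), open(d_office_hall)}

== RESULT ==
["at(office)", "have(k2)", "have(k3)", "open(d_hall_store)", "open(d_lab_office)", "open(d_office_hall)"]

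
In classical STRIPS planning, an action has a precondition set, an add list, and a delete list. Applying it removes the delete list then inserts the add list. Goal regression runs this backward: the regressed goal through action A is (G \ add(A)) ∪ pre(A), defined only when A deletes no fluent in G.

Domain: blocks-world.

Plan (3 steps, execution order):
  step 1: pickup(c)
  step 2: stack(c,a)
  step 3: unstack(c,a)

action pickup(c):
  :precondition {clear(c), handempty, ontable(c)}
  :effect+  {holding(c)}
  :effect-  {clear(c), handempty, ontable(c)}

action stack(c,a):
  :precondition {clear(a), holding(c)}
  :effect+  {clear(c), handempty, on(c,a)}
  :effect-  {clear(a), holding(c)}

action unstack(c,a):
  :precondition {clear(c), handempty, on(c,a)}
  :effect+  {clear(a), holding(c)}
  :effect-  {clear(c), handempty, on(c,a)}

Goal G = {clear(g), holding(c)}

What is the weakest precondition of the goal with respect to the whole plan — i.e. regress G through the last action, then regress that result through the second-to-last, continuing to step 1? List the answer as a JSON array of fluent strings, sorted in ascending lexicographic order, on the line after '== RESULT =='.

Regress step by step:
  through step 3 (unstack(c,a)): drop {holding(c)}, keep {clear(g)}, require {clear(c), handempty, on(c,a)}
    → {clear(c), clear(g), handempty, on(c,a)}
  through step 2 (stack(c,a)): drop {clear(c), handempty, on(c,a)}, keep {clear(g)}, require {clear(a), holding(c)}
    → {clear(a), clear(g), holding(c)}
  through step 1 (pickup(c)): drop {holding(c)}, keep {clear(a), clear(g)}, require {clear(c), handempty, ontable(c)}
    → {clear(a), clear(c), clear(g), handempty, ontable(c)}

== RESULT ==
["clear(a)", "clear(c)", "clear(g)", "handempty", "ontable(c)"]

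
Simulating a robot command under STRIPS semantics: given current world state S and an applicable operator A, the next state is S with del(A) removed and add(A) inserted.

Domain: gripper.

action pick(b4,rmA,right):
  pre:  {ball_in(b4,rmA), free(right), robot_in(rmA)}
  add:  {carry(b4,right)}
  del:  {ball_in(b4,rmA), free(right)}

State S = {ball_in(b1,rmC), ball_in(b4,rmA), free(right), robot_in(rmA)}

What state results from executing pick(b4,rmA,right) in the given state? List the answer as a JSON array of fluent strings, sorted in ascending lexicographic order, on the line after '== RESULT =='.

Progress:
  pre ⊆ S: {ball_in(b4,rmA), free(right), robot_in(rmA)} ⊆ S  — applicable
  S \ del = {ball_in(b1,rmC), robot_in(rmA)}
  ∪ add   = {ball_in(b1,rmC), carry(b4,right), robot_in(rmA)}

== RESULT ==
["ball_in(b1,rmC)", "carry(b4,right)", "robot_in(rmA)"]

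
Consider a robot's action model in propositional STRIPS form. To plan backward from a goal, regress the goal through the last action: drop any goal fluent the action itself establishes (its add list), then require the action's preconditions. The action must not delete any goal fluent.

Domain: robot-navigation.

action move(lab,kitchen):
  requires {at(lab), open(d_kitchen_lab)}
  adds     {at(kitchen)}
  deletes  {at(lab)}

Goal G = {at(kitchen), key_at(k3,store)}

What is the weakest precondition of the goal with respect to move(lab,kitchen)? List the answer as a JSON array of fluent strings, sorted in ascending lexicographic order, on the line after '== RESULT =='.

Compute (G \ add) ∪ pre:
  G ∩ del = {}  (empty — regression defined)
  G \ add = {at(kitchen), key_at(k3,store)} \ {at(kitchen)} = {key_at(k3,store)}
  ∪ pre   = {key_at(k3,store)} ∪ {at(lab), open(d_kitchen_lab)}
          = {at(lab), key_at(k3,store), open(d_kitchen_lab)}

== RESULT ==
["at(lab)", "key_at(k3,store)", "open(d_kitchen_lab)"]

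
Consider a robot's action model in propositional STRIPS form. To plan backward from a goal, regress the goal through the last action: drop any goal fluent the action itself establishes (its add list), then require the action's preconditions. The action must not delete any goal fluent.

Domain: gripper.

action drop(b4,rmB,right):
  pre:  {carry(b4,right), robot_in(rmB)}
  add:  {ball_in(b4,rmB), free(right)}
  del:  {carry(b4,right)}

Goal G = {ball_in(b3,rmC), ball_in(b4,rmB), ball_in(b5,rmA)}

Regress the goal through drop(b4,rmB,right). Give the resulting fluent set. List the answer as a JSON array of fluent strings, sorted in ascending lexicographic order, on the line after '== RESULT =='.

Regress:
  G ∩ del = {}  (empty — regression defined)
  G \ add = {ball_in(b3,rmC), ball_in(b4,rmB), ball_in(b5,rmA)} \ {ball_in(b4,rmB), free(right)} = {ball_in(b3,rmC), ball_in(b5,rmA)}
  ∪ pre   = {ball_in(b3,rmC), ball_in(b5,rmA)} ∪ {carry(b4,right), robot_in(rmB)}
          = {ball_in(b3,rmC), ball_in(b5,rmA), carry(b4,right), robot_in(rmB)}

== RESULT ==
["ball_in(b3,rmC)", "ball_in(b5,rmA)", "carry(b4,right)", "robot_in(rmB)"]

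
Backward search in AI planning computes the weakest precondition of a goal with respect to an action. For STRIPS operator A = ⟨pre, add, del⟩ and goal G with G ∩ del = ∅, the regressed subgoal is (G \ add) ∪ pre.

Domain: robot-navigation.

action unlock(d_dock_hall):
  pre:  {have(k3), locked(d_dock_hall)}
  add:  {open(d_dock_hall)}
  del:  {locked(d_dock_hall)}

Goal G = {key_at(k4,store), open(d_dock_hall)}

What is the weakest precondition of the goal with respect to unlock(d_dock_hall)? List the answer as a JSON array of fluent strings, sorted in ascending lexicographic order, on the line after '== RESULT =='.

Compute (G \ add) ∪ pre:
  G ∩ del = {}  (empty — regression defined)
  G \ add = {key_at(k4,store), open(d_dock_hall)} \ {open(d_dock_hall)} = {key_at(k4,store)}
  ∪ pre   = {key_at(k4,store)} ∪ {have(k3), locked(d_dock_hall)}
          = {have(k3), key_at(k4,store), locked(d_dock_hall)}

== RESULT ==
["have(k3)", "key_at(k4,store)", "locked(d_dock_hall)"]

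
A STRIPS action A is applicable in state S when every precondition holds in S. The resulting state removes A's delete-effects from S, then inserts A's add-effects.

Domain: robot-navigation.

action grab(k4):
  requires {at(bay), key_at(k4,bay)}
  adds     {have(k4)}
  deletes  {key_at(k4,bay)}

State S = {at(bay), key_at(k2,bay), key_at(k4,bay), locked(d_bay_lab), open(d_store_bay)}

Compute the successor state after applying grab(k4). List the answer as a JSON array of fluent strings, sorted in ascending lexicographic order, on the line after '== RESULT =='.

Progress:
  pre ⊆ S: {at(bay), key_at(k4,bay)} ⊆ S  — applicable
  S \ del = {at(bay), key_at(k2,bay), locked(d_bay_lab), open(d_store_bay)}
  ∪ add   = {at(bay), have(k4), key_at(k2,bay), locked(d_bay_lab), open(d_store_bay)}

== RESULT ==
["at(bay)", "have(k4)", "key_at(k2,bay)", "locked(d_bay_lab)", "open(d_store_bay)"]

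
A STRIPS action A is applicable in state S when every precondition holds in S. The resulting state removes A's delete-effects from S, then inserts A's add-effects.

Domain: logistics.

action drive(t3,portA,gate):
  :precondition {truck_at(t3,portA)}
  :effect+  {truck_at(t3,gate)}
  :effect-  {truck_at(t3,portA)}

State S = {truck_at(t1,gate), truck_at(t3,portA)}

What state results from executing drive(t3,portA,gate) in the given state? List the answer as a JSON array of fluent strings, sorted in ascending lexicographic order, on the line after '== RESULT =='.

Progress:
  pre ⊆ S: {truck_at(t3,portA)} ⊆ S  — applicable
  S \ del = {truck_at(t1,gate)}
  ∪ add   = {truck_at(t1,gate), truck_at(t3,gate)}

== RESULT ==
["truck_at(t1,gate)", "truck_at(t3,gate)"]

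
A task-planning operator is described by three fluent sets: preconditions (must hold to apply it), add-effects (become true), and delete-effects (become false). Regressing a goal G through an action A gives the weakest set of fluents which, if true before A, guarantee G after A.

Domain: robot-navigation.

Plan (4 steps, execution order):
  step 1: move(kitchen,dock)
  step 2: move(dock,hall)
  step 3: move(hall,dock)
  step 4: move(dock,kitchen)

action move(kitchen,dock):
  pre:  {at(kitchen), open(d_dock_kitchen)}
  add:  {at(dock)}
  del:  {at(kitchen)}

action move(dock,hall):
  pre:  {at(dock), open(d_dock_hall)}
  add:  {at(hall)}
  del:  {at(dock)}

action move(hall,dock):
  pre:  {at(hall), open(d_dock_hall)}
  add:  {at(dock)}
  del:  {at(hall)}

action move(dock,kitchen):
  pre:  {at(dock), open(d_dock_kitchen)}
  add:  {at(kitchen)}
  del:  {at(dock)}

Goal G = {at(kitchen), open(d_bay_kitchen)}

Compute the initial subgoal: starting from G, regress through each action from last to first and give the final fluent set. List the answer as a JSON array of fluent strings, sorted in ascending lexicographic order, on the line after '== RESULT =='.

Regress step by step:
  through step 4 (move(dock,kitchen)): drop {at(kitchen)}, keep {open(d_bay_kitchen)}, require {at(dock), open(d_dock_kitchen)}
    → {at(dock), open(d_bay_kitchen), open(d_dock_kitchen)}
  through step 3 (move(hall,dock)): drop {at(dock)}, keep {open(d_bay_kitchen), open(d_dock_kitchen)}, require {at(hall), open(d_dock_hall)}
    → {at(hall), open(d_bay_kitchen), open(d_dock_hall), open(d_dock_kitchen)}
  through step 2 (move(dock,hall)): drop {at(hall)}, keep {open(d_bay_kitchen), open(d_dock_hall), open(d_dock_kitchen)}, require {at(dock), open(d_dock_hall)}
    → {at(dock), open(d_bay_kitchen), open(d_dock_hall), open(d_dock_kitchen)}
  through step 1 (move(kitchen,dock)): drop {at(dock)}, keep {open(d_bay_kitchen), open(d_dock_hall), open(d_dock_kitchen)}, require {at(kitchen), open(d_dock_kitchen)}
    → {at(kitchen), open(d_bay_kitchen), open(d_dock_hall), open(d_dock_kitchen)}

== RESULT ==
["at(kitchen)", "open(d_bay_kitchen)", "open(d_dock_hall)", "open(d_dock_kitchen)"]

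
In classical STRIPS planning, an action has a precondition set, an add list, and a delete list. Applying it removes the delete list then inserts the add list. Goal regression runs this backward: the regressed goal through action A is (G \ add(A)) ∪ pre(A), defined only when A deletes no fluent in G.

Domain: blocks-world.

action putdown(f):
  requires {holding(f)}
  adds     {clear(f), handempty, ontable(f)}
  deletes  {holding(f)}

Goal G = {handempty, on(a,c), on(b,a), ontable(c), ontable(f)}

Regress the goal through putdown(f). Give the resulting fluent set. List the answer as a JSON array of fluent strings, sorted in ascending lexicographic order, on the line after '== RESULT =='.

Regress:
  G ∩ del = {}  (empty — regression defined)
  G \ add = {handempty, on(a,c), on(b,a), ontable(c), ontable(f)} \ {clear(f), handempty, ontable(f)} = {on(a,c), on(b,a), ontable(c)}
  ∪ pre   = {on(a,c), on(b,a), ontable(c)} ∪ {holding(f)}
          = {holding(f), on(a,c), on(b,a), ontable(c)}

== RESULT ==
["holding(f)", "on(a,c)", "on(b,a)", "ontable(c)"]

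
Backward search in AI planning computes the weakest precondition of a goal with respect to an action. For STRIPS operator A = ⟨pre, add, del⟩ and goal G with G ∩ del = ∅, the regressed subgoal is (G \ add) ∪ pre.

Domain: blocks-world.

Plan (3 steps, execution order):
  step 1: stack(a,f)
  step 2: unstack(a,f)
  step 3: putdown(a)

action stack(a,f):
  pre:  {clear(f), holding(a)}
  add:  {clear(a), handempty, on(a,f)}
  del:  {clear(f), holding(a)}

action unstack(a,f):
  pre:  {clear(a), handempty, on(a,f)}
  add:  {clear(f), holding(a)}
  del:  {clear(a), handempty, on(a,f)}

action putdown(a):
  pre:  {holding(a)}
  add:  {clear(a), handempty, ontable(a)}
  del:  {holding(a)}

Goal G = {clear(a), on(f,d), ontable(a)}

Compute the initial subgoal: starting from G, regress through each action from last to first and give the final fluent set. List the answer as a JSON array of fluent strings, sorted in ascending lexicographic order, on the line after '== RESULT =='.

Work backward from the goal:
  through step 3 (putdown(a)): drop {clear(a), ontable(a)}, keep {on(f,d)}, require {holding(a)}
    → {holding(a), on(f,d)}
  through step 2 (unstack(a,f)): drop {holding(a)}, keep {on(f,d)}, require {clear(a), handempty, on(a,f)}
    → {clear(a), handempty, on(a,f), on(f,d)}
  through step 1 (stack(a,f)): drop {clear(a), handempty, on(a,f)}, keep {on(f,d)}, require {clear(f), holding(a)}
    → {clear(f), holding(a), on(f,d)}

== RESULT ==
["clear(f)", "holding(a)", "on(f,d)"]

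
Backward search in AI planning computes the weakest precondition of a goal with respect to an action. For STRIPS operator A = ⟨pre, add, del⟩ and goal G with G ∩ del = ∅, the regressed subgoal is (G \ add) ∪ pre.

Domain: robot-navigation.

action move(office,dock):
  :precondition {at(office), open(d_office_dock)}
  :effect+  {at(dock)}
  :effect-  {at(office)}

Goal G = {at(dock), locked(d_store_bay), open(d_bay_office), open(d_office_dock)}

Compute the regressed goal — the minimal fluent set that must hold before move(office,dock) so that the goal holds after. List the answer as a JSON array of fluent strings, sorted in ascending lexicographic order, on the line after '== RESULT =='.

Regress:
  G ∩ del = {}  (empty — regression defined)
  G \ add = {at(dock), locked(d_store_bay), open(d_bay_office), open(d_office_dock)} \ {at(dock)} = {locked(d_store_bay), open(d_bay_office), open(d_office_dock)}
  ∪ pre   = {locked(d_store_bay), open(d_bay_office), open(d_office_dock)} ∪ {at(office), open(d_office_dock)}
          = {at(office), locked(d_store_bay), open(d_bay_office), open(d_office_dock)}

== RESULT ==
["at(office)", "locked(d_store_bay)", "open(d_bay_office)", "open(d_office_dock)"]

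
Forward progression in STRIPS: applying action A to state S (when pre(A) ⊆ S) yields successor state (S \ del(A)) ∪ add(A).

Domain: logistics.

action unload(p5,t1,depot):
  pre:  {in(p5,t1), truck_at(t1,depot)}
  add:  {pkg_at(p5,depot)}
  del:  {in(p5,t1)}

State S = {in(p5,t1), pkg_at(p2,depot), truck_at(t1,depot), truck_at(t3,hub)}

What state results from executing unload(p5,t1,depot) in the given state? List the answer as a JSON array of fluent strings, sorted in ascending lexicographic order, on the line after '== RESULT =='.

Compute (S \ del) ∪ add:
  pre ⊆ S: {in(p5,t1), truck_at(t1,depot)} ⊆ S  — applicable
  S \ del = {pkg_at(p2,depot), truck_at(t1,depot), truck_at(t3,hub)}
  ∪ add   = {pkg_at(p2,depot), pkg_at(p5,depot), truck_at(t1,depot), truck_at(t3,hub)}

== RESULT ==
["pkg_at(p2,depot)", "pkg_at(p5,depot)", "truck_at(t1,depot)", "truck_at(t3,hub)"]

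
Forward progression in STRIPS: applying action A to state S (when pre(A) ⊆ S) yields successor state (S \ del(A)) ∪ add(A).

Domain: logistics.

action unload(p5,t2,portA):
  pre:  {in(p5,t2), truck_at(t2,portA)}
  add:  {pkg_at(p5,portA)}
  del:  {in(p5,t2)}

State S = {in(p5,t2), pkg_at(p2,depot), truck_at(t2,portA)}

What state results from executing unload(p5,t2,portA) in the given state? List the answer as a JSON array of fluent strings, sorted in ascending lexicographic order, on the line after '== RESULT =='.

Compute (S \ del) ∪ add:
  pre ⊆ S: {in(p5,t2), truck_at(t2,portA)} ⊆ S  — applicable
  S \ del = {pkg_at(p2,depot), truck_at(t2,portA)}
  ∪ add   = {pkg_at(p2,depot), pkg_at(p5,portA), truck_at(t2,portA)}

== RESULT ==
["pkg_at(p2,depot)", "pkg_at(p5,portA)", "truck_at(t2,portA)"]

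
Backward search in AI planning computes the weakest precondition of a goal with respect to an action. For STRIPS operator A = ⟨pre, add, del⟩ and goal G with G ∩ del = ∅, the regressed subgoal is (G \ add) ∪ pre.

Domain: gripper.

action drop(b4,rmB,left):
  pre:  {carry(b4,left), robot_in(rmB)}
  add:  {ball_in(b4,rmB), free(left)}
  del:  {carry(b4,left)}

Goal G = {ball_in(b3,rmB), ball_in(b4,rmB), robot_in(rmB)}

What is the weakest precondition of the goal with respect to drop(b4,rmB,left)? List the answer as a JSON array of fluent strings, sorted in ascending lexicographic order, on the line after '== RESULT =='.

Regress:
  G ∩ del = {}  (empty — regression defined)
  G \ add = {ball_in(b3,rmB), ball_in(b4,rmB), robot_in(rmB)} \ {ball_in(b4,rmB), free(left)} = {ball_in(b3,rmB), robot_in(rmB)}
  ∪ pre   = {ball_in(b3,rmB), robot_in(rmB)} ∪ {carry(b4,left), robot_in(rmB)}
          = {ball_in(b3,rmB), carry(b4,left), robot_in(rmB)}

== RESULT ==
["ball_in(b3,rmB)", "carry(b4,left)", "robot_in(rmB)"]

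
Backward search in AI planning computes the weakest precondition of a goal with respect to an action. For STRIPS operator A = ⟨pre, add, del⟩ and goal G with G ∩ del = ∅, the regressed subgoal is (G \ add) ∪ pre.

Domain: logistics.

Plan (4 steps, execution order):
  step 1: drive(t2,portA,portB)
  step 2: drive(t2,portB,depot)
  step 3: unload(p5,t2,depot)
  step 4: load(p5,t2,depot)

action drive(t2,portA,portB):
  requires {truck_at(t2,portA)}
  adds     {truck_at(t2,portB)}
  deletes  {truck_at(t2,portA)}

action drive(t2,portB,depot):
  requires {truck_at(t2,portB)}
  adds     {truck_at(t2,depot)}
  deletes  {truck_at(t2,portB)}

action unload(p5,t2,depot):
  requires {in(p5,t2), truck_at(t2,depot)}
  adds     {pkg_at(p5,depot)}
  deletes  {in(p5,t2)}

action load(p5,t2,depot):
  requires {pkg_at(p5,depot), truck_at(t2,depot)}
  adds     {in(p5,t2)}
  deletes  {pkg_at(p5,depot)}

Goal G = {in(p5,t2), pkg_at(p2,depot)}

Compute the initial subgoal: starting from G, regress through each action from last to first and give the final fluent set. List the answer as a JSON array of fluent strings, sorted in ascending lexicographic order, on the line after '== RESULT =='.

Work backward from the goal:
  through step 4 (load(p5,t2,depot)): drop {in(p5,t2)}, keep {pkg_at(p2,depot)}, require {pkg_at(p5,depot), truck_at(t2,depot)}
    → {pkg_at(p2,depot), pkg_at(p5,depot), truck_at(t2,depot)}
  through step 3 (unload(p5,t2,depot)): drop {pkg_at(p5,depot)}, keep {pkg_at(p2,depot), truck_at(t2,depot)}, require {in(p5,t2), truck_at(t2,depot)}
    → {in(p5,t2), pkg_at(p2,depot), truck_at(t2,depot)}
  through step 2 (drive(t2,portB,depot)): drop {truck_at(t2,depot)}, keep {in(p5,t2), pkg_at(p2,depot)}, require {truck_at(t2,portB)}
    → {in(p5,t2), pkg_at(p2,depot), truck_at(t2,portB)}
  through step 1 (drive(t2,portA,portB)): drop {truck_at(t2,portB)}, keep {in(p5,t2), pkg_at(p2,depot)}, require {truck_at(t2,portA)}
    → {in(p5,t2), pkg_at(p2,depot), truck_at(t2,portA)}

== RESULT ==
["in(p5,t2)", "pkg_at(p2,depot)", "truck_at(t2,portA)"]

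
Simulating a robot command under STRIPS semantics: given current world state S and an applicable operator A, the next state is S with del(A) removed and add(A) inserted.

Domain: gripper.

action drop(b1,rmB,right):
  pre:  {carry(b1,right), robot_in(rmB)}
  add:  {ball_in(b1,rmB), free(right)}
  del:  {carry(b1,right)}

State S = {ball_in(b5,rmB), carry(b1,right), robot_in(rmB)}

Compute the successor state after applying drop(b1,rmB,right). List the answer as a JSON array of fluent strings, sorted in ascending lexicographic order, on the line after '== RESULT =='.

Progress:
  pre ⊆ S: {carry(b1,right), robot_in(rmB)} ⊆ S  — applicable
  S \ del = {ball_in(b5,rmB), robot_in(rmB)}
  ∪ add   = {ball_in(b1,rmB), ball_in(b5,rmB), free(right), robot_in(rmB)}

== RESULT ==
["ball_in(b1,rmB)", "ball_in(b5,rmB)", "free(right)", "robot_in(rmB)"]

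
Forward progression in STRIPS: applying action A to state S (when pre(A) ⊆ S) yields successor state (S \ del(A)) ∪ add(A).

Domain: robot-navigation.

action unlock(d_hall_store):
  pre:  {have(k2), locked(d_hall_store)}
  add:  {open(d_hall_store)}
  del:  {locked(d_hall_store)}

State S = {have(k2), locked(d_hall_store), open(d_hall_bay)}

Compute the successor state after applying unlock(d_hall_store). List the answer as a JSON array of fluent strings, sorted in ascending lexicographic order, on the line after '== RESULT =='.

Progress:
  pre ⊆ S: {have(k2), locked(d_hall_store)} ⊆ S  — applicable
  S \ del = {have(k2), open(d_hall_bay)}
  ∪ add   = {have(k2), open(d_hall_bay), open(d_hall_store)}

== RESULT ==
["have(k2)", "open(d_hall_bay)", "open(d_hall_store)"]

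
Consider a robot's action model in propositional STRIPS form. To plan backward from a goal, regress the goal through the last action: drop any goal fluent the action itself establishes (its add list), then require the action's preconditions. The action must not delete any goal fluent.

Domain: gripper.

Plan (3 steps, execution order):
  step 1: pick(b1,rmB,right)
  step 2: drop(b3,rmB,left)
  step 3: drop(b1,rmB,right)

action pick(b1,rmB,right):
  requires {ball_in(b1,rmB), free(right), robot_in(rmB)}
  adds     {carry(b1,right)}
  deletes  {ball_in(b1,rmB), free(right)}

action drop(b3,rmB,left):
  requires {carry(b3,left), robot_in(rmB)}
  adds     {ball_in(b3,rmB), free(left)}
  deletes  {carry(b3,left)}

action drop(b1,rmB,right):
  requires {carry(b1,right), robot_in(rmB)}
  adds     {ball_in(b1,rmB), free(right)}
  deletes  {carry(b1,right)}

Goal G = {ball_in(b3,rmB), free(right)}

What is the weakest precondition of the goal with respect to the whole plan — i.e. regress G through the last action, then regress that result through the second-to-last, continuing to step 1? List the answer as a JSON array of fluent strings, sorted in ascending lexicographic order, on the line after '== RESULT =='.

Regress step by step:
  through step 3 (drop(b1,rmB,right)): drop {free(right)}, keep {ball_in(b3,rmB)}, require {carry(b1,right), robot_in(rmB)}
    → {ball_in(b3,rmB), carry(b1,right), robot_in(rmB)}
  through step 2 (drop(b3,rmB,left)): drop {ball_in(b3,rmB)}, keep {carry(b1,right), robot_in(rmB)}, require {carry(b3,left), robot_in(rmB)}
    → {carry(b1,right), carry(b3,left), robot_in(rmB)}
  through step 1 (pick(b1,rmB,right)): drop {carry(b1,right)}, keep {carry(b3,left), robot_in(rmB)}, require {ball_in(b1,rmB), free(right), robot_in(rmB)}
    → {ball_in(b1,rmB), carry(b3,left), free(right), robot_in(rmB)}

== RESULT ==
["ball_in(b1,rmB)", "carry(b3,left)", "free(right)", "robot_in(rmB)"]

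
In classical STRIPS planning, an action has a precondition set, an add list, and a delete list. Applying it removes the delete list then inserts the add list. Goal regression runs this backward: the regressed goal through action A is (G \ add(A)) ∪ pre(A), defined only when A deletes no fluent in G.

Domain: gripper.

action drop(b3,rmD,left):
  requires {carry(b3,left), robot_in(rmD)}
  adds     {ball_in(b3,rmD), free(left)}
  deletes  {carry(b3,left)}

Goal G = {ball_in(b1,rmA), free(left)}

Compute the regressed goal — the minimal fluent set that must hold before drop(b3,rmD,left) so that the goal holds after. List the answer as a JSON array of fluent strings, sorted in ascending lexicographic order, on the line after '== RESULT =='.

Compute (G \ add) ∪ pre:
  G ∩ del = {}  (empty — regression defined)
  G \ add = {ball_in(b1,rmA), free(left)} \ {ball_in(b3,rmD), free(left)} = {ball_in(b1,rmA)}
  ∪ pre   = {ball_in(b1,rmA)} ∪ {carry(b3,left), robot_in(rmD)}
          = {ball_in(b1,rmA), carry(b3,left), robot_in(rmD)}

== RESULT ==
["ball_in(b1,rmA)", "carry(b3,left)", "robot_in(rmD)"]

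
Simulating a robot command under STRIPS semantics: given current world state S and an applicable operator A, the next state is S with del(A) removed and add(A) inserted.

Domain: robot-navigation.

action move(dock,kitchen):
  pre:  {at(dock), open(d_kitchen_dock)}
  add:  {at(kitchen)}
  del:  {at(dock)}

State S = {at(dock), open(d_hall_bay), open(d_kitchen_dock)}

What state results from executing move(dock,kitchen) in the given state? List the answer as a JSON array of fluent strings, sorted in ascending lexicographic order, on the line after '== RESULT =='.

Progress:
  pre ⊆ S: {at(dock), open(d_kitchen_dock)} ⊆ S  — applicable
  S \ del = {open(d_hall_bay), open(d_kitchen_dock)}
  ∪ add   = {at(kitchen), open(d_hall_bay), open(d_kitchen_dock)}

== RESULT ==
["at(kitchen)", "open(d_hall_bay)", "open(d_kitchen_dock)"]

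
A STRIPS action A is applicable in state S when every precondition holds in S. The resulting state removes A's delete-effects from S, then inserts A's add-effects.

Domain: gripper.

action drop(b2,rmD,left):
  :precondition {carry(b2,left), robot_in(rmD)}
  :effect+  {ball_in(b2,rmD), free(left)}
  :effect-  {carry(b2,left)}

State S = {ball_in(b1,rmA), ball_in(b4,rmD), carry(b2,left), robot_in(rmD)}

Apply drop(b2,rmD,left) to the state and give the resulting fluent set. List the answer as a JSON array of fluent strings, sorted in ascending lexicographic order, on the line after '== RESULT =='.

Progress:
  pre ⊆ S: {carry(b2,left), robot_in(rmD)} ⊆ S  — applicable
  S \ del = {ball_in(b1,rmA), ball_in(b4,rmD), robot_in(rmD)}
  ∪ add   = {ball_in(b1,rmA), ball_in(b2,rmD), ball_in(b4,rmD), free(left), robot_in(rmD)}

== RESULT ==
["ball_in(b1,rmA)", "ball_in(b2,rmD)", "ball_in(b4,rmD)", "free(left)", "robot_in(rmD)"]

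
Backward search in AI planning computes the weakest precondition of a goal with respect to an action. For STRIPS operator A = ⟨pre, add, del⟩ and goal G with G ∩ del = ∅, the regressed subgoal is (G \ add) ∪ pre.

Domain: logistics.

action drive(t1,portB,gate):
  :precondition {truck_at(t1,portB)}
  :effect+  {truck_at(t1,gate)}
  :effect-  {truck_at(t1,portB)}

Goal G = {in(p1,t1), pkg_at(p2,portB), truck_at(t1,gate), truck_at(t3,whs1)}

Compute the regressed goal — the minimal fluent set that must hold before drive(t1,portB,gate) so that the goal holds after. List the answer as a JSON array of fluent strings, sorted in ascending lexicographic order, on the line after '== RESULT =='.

Compute (G \ add) ∪ pre:
  G ∩ del = {}  (empty — regression defined)
  G \ add = {in(p1,t1), pkg_at(p2,portB), truck_at(t1,gate), truck_at(t3,whs1)} \ {truck_at(t1,gate)} = {in(p1,t1), pkg_at(p2,portB), truck_at(t3,whs1)}
  ∪ pre   = {in(p1,t1), pkg_at(p2,portB), truck_at(t3,whs1)} ∪ {truck_at(t1,portB)}
          = {in(p1,t1), pkg_at(p2,portB), truck_at(t1,portB), truck_at(t3,whs1)}

== RESULT ==
["in(p1,t1)", "pkg_at(p2,portB)", "truck_at(t1,portB)", "truck_at(t3,whs1)"]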